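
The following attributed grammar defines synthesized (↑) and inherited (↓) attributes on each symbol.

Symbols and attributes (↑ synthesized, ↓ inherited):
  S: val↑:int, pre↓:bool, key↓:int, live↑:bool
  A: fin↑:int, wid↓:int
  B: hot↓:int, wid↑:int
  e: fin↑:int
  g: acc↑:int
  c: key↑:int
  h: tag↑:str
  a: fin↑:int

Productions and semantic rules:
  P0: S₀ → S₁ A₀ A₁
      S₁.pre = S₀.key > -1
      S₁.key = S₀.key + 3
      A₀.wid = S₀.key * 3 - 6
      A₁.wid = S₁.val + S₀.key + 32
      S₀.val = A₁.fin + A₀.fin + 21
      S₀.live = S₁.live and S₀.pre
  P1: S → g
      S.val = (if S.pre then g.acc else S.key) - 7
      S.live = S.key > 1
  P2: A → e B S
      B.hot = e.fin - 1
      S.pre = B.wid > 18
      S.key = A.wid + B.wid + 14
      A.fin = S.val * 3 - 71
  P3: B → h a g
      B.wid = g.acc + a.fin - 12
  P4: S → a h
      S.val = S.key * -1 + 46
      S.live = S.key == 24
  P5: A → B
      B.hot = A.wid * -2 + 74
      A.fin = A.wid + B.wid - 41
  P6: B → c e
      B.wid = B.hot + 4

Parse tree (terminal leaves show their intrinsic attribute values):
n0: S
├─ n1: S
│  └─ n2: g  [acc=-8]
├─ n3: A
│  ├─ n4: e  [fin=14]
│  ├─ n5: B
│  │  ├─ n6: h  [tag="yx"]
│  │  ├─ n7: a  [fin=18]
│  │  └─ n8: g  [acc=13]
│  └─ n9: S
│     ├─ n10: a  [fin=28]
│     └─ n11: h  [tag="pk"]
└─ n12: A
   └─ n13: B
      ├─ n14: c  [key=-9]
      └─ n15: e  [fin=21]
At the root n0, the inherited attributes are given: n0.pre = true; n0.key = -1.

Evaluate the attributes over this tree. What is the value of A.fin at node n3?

1. n0.pre = true  [given at root]
2. n0.key = -1  [given at root]
3. n1.pre = false  [S₀.key > -1]
4. n1.key = 2  [S₀.key + 3]
5. n2.acc = -8  [terminal]
6. n1.val = -5  [(if S.pre then g.acc else S.key) - 7]
7. n1.live = true  [S.key > 1]
8. n3.wid = -9  [S₀.key * 3 - 6]
9. n4.fin = 14  [terminal]
10. n5.hot = 13  [e.fin - 1]
11. n6.tag = "yx"  [terminal]
12. n7.fin = 18  [terminal]
13. n8.acc = 13  [terminal]
14. n5.wid = 19  [g.acc + a.fin - 12]
15. n9.pre = true  [B.wid > 18]
16. n9.key = 24  [A.wid + B.wid + 14]
17. n10.fin = 28  [terminal]
18. n11.tag = "pk"  [terminal]
19. n9.val = 22  [S.key * -1 + 46]
20. n9.live = true  [S.key == 24]
21. n3.fin = -5  [S.val * 3 - 71]
22. n12.wid = 26  [S₁.val + S₀.key + 32]
23. n13.hot = 22  [A.wid * -2 + 74]
24. n14.key = -9  [terminal]
25. n15.fin = 21  [terminal]
26. n13.wid = 26  [B.hot + 4]
27. n12.fin = 11  [A.wid + B.wid - 41]
28. n0.val = 27  [A₁.fin + A₀.fin + 21]
29. n0.live = true  [S₁.live and S₀.pre]

-5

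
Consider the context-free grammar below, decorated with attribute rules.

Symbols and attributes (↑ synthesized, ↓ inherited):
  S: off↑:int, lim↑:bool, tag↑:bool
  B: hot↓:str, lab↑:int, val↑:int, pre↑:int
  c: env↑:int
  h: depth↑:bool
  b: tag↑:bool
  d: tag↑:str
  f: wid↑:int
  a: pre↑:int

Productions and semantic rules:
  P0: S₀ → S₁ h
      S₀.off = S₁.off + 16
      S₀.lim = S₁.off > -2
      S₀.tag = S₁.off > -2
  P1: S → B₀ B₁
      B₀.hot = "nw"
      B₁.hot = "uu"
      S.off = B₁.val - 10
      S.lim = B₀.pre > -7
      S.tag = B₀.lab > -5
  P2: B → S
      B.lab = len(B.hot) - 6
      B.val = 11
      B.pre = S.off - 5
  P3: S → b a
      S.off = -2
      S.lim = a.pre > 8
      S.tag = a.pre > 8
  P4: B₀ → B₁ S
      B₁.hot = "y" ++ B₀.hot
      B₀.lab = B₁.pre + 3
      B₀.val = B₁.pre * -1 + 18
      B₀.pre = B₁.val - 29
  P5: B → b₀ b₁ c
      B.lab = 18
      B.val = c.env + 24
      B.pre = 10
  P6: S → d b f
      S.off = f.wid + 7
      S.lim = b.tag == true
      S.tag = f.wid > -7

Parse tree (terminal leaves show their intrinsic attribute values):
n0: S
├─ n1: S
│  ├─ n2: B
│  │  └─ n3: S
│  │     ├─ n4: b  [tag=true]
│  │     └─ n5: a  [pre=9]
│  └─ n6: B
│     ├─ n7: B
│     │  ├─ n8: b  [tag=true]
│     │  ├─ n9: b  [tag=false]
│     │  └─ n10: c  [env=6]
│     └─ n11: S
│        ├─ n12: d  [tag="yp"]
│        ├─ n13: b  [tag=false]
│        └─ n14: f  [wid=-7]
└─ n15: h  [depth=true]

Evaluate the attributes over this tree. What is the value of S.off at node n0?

1. n2.hot = "nw"  ["nw"]
2. n4.tag = true  [terminal]
3. n5.pre = 9  [terminal]
4. n3.off = -2  [-2]
5. n3.lim = true  [a.pre > 8]
6. n3.tag = true  [a.pre > 8]
7. n2.lab = -4  [len(B.hot) - 6]
8. n2.val = 11  [11]
9. n2.pre = -7  [S.off - 5]
10. n6.hot = "uu"  ["uu"]
11. n7.hot = "yuu"  ["y" ++ B₀.hot]
12. n8.tag = true  [terminal]
13. n9.tag = false  [terminal]
14. n10.env = 6  [terminal]
15. n7.lab = 18  [18]
16. n7.val = 30  [c.env + 24]
17. n7.pre = 10  [10]
18. n12.tag = "yp"  [terminal]
19. n13.tag = false  [terminal]
20. n14.wid = -7  [terminal]
21. n11.off = 0  [f.wid + 7]
22. n11.lim = false  [b.tag == true]
23. n11.tag = false  [f.wid > -7]
24. n6.lab = 13  [B₁.pre + 3]
25. n6.val = 8  [B₁.pre * -1 + 18]
26. n6.pre = 1  [B₁.val - 29]
27. n1.off = -2  [B₁.val - 10]
28. n1.lim = false  [B₀.pre > -7]
29. n1.tag = true  [B₀.lab > -5]
30. n15.depth = true  [terminal]
31. n0.off = 14  [S₁.off + 16]
32. n0.lim = false  [S₁.off > -2]
33. n0.tag = false  [S₁.off > -2]

14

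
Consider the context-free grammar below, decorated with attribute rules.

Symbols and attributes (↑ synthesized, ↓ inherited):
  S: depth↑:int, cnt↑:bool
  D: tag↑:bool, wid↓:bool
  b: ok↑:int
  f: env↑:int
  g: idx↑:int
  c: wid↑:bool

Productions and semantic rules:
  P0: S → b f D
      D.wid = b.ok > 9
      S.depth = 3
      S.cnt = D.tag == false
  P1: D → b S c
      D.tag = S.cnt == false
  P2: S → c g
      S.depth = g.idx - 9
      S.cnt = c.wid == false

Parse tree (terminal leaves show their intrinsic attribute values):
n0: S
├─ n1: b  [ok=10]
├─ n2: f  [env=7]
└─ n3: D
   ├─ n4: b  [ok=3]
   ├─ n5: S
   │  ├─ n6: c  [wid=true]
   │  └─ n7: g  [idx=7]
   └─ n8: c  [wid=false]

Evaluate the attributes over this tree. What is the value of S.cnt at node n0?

1. n1.ok = 10  [terminal]
2. n2.env = 7  [terminal]
3. n3.wid = true  [b.ok > 9]
4. n4.ok = 3  [terminal]
5. n6.wid = true  [terminal]
6. n7.idx = 7  [terminal]
7. n5.depth = -2  [g.idx - 9]
8. n5.cnt = false  [c.wid == false]
9. n8.wid = false  [terminal]
10. n3.tag = true  [S.cnt == false]
11. n0.depth = 3  [3]
12. n0.cnt = false  [D.tag == false]

false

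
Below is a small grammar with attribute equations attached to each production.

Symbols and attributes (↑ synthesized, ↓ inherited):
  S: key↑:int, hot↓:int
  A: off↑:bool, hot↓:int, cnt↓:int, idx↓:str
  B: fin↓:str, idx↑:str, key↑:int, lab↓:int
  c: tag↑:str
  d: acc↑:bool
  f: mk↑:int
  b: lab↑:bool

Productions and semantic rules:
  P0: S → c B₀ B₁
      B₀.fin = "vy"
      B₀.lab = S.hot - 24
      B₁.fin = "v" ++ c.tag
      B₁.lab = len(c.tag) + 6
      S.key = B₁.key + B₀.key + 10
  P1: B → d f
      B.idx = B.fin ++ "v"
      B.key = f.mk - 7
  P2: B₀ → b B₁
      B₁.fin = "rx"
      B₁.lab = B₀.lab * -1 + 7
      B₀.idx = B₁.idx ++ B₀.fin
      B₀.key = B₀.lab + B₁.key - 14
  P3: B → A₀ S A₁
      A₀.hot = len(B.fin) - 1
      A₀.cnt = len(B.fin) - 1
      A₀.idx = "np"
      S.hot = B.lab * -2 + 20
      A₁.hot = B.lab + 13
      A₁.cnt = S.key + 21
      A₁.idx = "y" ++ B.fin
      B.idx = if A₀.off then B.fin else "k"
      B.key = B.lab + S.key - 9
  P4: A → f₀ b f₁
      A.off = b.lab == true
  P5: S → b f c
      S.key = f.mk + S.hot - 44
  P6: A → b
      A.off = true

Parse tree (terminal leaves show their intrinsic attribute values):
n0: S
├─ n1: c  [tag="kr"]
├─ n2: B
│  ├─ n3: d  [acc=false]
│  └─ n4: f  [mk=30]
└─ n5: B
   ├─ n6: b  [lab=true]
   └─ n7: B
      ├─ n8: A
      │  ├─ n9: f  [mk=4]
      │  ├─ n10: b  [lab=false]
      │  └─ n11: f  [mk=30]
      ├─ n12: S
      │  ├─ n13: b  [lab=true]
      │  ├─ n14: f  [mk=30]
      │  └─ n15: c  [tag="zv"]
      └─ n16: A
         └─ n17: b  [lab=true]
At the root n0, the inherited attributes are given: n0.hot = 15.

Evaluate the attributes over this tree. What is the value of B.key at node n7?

-2

1. n0.hot = 15  [given at root]
2. n1.tag = "kr"  [terminal]
3. n2.fin = "vy"  ["vy"]
4. n2.lab = -9  [S.hot - 24]
5. n3.acc = false  [terminal]
6. n4.mk = 30  [terminal]
7. n2.idx = "vyv"  [B.fin ++ "v"]
8. n2.key = 23  [f.mk - 7]
9. n5.fin = "vkr"  ["v" ++ c.tag]
10. n5.lab = 8  [len(c.tag) + 6]
11. n6.lab = true  [terminal]
12. n7.fin = "rx"  ["rx"]
13. n7.lab = -1  [B₀.lab * -1 + 7]
14. n8.hot = 1  [len(B.fin) - 1]
15. n8.cnt = 1  [len(B.fin) - 1]
16. n8.idx = "np"  ["np"]
17. n9.mk = 4  [terminal]
18. n10.lab = false  [terminal]
19. n11.mk = 30  [terminal]
20. n8.off = false  [b.lab == true]
21. n12.hot = 22  [B.lab * -2 + 20]
22. n13.lab = true  [terminal]
23. n14.mk = 30  [terminal]
24. n15.tag = "zv"  [terminal]
25. n12.key = 8  [f.mk + S.hot - 44]
26. n16.hot = 12  [B.lab + 13]
27. n16.cnt = 29  [S.key + 21]
28. n16.idx = "yrx"  ["y" ++ B.fin]
29. n17.lab = true  [terminal]
30. n16.off = true  [true]
31. n7.idx = "k"  [if A₀.off then B.fin else "k"]
32. n7.key = -2  [B.lab + S.key - 9]
33. n5.idx = "kvkr"  [B₁.idx ++ B₀.fin]
34. n5.key = -8  [B₀.lab + B₁.key - 14]
35. n0.key = 25  [B₁.key + B₀.key + 10]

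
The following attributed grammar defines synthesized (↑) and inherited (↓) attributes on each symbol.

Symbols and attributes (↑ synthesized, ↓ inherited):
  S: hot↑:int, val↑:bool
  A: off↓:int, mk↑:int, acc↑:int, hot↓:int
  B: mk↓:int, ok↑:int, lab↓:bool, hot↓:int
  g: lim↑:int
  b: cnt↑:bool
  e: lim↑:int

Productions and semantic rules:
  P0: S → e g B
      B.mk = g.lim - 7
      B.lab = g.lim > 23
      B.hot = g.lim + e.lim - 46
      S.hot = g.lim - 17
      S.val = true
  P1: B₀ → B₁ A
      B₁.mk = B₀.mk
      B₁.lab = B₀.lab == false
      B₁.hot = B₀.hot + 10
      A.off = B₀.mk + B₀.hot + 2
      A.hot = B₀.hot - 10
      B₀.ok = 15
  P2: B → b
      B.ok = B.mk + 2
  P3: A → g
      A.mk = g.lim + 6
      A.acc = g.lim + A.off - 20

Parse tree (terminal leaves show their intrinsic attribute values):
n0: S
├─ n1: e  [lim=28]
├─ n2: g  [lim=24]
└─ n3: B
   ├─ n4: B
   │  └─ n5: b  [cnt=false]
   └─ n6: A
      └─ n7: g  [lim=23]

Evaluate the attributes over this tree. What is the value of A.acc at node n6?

28

1. n1.lim = 28  [terminal]
2. n2.lim = 24  [terminal]
3. n3.mk = 17  [g.lim - 7]
4. n3.lab = true  [g.lim > 23]
5. n3.hot = 6  [g.lim + e.lim - 46]
6. n4.mk = 17  [B₀.mk]
7. n4.lab = false  [B₀.lab == false]
8. n4.hot = 16  [B₀.hot + 10]
9. n5.cnt = false  [terminal]
10. n4.ok = 19  [B.mk + 2]
11. n6.off = 25  [B₀.mk + B₀.hot + 2]
12. n6.hot = -4  [B₀.hot - 10]
13. n7.lim = 23  [terminal]
14. n6.mk = 29  [g.lim + 6]
15. n6.acc = 28  [g.lim + A.off - 20]
16. n3.ok = 15  [15]
17. n0.hot = 7  [g.lim - 17]
18. n0.val = true  [true]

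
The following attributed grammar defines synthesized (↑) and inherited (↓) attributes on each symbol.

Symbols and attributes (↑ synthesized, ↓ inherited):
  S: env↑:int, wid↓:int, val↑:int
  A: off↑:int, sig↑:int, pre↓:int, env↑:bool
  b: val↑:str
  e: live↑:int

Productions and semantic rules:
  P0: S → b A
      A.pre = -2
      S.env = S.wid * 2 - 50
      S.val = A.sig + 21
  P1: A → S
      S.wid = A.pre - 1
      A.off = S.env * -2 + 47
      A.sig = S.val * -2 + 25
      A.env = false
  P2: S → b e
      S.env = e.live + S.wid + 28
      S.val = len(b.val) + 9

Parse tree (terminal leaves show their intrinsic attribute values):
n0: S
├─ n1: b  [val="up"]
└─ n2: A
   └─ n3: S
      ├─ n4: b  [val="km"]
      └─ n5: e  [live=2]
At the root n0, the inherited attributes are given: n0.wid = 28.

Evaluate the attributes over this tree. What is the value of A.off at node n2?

1. n0.wid = 28  [given at root]
2. n1.val = "up"  [terminal]
3. n2.pre = -2  [-2]
4. n3.wid = -3  [A.pre - 1]
5. n4.val = "km"  [terminal]
6. n5.live = 2  [terminal]
7. n3.env = 27  [e.live + S.wid + 28]
8. n3.val = 11  [len(b.val) + 9]
9. n2.off = -7  [S.env * -2 + 47]
10. n2.sig = 3  [S.val * -2 + 25]
11. n2.env = false  [false]
12. n0.env = 6  [S.wid * 2 - 50]
13. n0.val = 24  [A.sig + 21]

-7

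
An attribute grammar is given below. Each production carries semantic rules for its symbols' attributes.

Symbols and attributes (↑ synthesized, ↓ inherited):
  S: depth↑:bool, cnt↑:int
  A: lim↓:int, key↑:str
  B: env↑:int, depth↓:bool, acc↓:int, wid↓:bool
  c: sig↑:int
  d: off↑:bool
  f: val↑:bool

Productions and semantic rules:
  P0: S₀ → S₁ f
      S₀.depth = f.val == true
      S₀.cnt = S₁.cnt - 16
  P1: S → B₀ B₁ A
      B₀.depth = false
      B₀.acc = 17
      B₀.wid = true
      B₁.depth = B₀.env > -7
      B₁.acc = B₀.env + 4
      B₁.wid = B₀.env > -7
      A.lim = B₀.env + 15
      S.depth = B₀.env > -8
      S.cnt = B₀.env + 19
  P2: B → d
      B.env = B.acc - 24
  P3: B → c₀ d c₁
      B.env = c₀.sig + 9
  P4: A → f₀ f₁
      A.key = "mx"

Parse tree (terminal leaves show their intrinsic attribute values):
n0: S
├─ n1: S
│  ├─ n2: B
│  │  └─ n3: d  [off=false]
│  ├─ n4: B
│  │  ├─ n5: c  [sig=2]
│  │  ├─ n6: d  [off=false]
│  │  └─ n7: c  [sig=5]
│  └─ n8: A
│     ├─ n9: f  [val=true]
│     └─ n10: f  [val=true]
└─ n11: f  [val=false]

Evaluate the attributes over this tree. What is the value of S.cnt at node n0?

1. n2.depth = false  [false]
2. n2.acc = 17  [17]
3. n2.wid = true  [true]
4. n3.off = false  [terminal]
5. n2.env = -7  [B.acc - 24]
6. n4.depth = false  [B₀.env > -7]
7. n4.acc = -3  [B₀.env + 4]
8. n4.wid = false  [B₀.env > -7]
9. n5.sig = 2  [terminal]
10. n6.off = false  [terminal]
11. n7.sig = 5  [terminal]
12. n4.env = 11  [c₀.sig + 9]
13. n8.lim = 8  [B₀.env + 15]
14. n9.val = true  [terminal]
15. n10.val = true  [terminal]
16. n8.key = "mx"  ["mx"]
17. n1.depth = true  [B₀.env > -8]
18. n1.cnt = 12  [B₀.env + 19]
19. n11.val = false  [terminal]
20. n0.depth = false  [f.val == true]
21. n0.cnt = -4  [S₁.cnt - 16]

-4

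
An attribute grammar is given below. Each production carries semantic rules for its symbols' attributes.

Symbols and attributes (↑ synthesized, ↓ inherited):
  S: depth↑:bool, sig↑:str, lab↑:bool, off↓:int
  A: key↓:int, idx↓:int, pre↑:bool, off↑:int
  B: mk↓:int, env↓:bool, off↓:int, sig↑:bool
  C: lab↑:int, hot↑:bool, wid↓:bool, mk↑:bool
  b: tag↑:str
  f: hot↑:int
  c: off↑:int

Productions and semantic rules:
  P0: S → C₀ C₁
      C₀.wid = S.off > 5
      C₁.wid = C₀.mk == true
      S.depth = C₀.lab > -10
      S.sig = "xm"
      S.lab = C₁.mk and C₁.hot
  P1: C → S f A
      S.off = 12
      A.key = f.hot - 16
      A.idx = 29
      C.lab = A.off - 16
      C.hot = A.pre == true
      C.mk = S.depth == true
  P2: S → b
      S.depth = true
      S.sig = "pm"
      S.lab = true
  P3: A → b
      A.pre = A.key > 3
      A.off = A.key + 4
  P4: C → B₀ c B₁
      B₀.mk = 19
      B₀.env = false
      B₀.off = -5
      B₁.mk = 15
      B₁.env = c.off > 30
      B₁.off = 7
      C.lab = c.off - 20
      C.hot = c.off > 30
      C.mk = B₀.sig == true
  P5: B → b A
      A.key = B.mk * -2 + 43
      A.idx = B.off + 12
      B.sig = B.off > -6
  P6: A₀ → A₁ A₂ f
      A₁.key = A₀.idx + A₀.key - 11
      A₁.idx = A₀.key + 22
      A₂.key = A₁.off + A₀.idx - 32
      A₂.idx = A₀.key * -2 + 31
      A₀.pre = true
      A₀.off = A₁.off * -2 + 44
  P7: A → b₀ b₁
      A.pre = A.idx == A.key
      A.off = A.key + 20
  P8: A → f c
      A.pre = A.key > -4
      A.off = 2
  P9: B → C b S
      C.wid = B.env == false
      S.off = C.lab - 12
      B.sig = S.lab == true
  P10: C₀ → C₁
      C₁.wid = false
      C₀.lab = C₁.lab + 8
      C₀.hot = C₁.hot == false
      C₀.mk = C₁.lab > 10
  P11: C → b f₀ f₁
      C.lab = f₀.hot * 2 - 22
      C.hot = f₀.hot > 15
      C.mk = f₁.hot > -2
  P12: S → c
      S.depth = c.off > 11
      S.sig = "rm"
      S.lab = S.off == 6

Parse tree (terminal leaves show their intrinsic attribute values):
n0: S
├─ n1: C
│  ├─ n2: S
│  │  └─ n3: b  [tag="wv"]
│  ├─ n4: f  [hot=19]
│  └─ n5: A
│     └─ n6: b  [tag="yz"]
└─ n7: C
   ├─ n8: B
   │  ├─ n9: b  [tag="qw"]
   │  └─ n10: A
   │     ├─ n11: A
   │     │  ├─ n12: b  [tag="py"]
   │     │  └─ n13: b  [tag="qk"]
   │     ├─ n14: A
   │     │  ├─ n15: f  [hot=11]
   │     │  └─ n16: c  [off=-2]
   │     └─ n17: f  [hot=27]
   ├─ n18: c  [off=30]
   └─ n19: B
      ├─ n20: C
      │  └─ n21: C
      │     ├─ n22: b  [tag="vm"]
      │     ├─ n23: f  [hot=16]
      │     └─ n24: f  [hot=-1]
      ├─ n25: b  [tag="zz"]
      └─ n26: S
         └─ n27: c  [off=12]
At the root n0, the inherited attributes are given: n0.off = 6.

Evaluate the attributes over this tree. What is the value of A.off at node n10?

2

1. n0.off = 6  [given at root]
2. n1.wid = true  [S.off > 5]
3. n2.off = 12  [12]
4. n3.tag = "wv"  [terminal]
5. n2.depth = true  [true]
6. n2.sig = "pm"  ["pm"]
7. n2.lab = true  [true]
8. n4.hot = 19  [terminal]
9. n5.key = 3  [f.hot - 16]
10. n5.idx = 29  [29]
11. n6.tag = "yz"  [terminal]
12. n5.pre = false  [A.key > 3]
13. n5.off = 7  [A.key + 4]
14. n1.lab = -9  [A.off - 16]
15. n1.hot = false  [A.pre == true]
16. n1.mk = true  [S.depth == true]
17. n7.wid = true  [C₀.mk == true]
18. n8.mk = 19  [19]
19. n8.env = false  [false]
20. n8.off = -5  [-5]
21. n9.tag = "qw"  [terminal]
22. n10.key = 5  [B.mk * -2 + 43]
23. n10.idx = 7  [B.off + 12]
24. n11.key = 1  [A₀.idx + A₀.key - 11]
25. n11.idx = 27  [A₀.key + 22]
26. n12.tag = "py"  [terminal]
27. n13.tag = "qk"  [terminal]
28. n11.pre = false  [A.idx == A.key]
29. n11.off = 21  [A.key + 20]
30. n14.key = -4  [A₁.off + A₀.idx - 32]
31. n14.idx = 21  [A₀.key * -2 + 31]
32. n15.hot = 11  [terminal]
33. n16.off = -2  [terminal]
34. n14.pre = false  [A.key > -4]
35. n14.off = 2  [2]
36. n17.hot = 27  [terminal]
37. n10.pre = true  [true]
38. n10.off = 2  [A₁.off * -2 + 44]
39. n8.sig = true  [B.off > -6]
40. n18.off = 30  [terminal]
41. n19.mk = 15  [15]
42. n19.env = false  [c.off > 30]
43. n19.off = 7  [7]
44. n20.wid = true  [B.env == false]
45. n21.wid = false  [false]
46. n22.tag = "vm"  [terminal]
47. n23.hot = 16  [terminal]
48. n24.hot = -1  [terminal]
49. n21.lab = 10  [f₀.hot * 2 - 22]
50. n21.hot = true  [f₀.hot > 15]
51. n21.mk = true  [f₁.hot > -2]
52. n20.lab = 18  [C₁.lab + 8]
53. n20.hot = false  [C₁.hot == false]
54. n20.mk = false  [C₁.lab > 10]
55. n25.tag = "zz"  [terminal]
56. n26.off = 6  [C.lab - 12]
57. n27.off = 12  [terminal]
58. n26.depth = true  [c.off > 11]
59. n26.sig = "rm"  ["rm"]
60. n26.lab = true  [S.off == 6]
61. n19.sig = true  [S.lab == true]
62. n7.lab = 10  [c.off - 20]
63. n7.hot = false  [c.off > 30]
64. n7.mk = true  [B₀.sig == true]
65. n0.depth = true  [C₀.lab > -10]
66. n0.sig = "xm"  ["xm"]
67. n0.lab = false  [C₁.mk and C₁.hot]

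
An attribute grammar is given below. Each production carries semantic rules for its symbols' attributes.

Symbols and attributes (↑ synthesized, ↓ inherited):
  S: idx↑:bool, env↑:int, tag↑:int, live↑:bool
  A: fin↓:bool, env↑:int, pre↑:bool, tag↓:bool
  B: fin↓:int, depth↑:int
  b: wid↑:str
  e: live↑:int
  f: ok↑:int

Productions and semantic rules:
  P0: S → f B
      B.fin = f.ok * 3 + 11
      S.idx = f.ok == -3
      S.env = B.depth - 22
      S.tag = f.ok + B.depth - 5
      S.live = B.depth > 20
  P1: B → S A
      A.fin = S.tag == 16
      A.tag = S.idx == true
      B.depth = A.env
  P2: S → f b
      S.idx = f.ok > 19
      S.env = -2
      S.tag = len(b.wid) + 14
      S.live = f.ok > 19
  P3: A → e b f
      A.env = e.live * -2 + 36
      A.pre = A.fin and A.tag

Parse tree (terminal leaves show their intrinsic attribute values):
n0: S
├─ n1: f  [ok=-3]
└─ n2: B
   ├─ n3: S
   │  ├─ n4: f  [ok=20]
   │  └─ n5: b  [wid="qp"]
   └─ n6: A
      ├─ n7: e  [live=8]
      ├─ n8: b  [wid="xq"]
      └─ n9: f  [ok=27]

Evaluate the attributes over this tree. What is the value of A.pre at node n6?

true

1. n1.ok = -3  [terminal]
2. n2.fin = 2  [f.ok * 3 + 11]
3. n4.ok = 20  [terminal]
4. n5.wid = "qp"  [terminal]
5. n3.idx = true  [f.ok > 19]
6. n3.env = -2  [-2]
7. n3.tag = 16  [len(b.wid) + 14]
8. n3.live = true  [f.ok > 19]
9. n6.fin = true  [S.tag == 16]
10. n6.tag = true  [S.idx == true]
11. n7.live = 8  [terminal]
12. n8.wid = "xq"  [terminal]
13. n9.ok = 27  [terminal]
14. n6.env = 20  [e.live * -2 + 36]
15. n6.pre = true  [A.fin and A.tag]
16. n2.depth = 20  [A.env]
17. n0.idx = true  [f.ok == -3]
18. n0.env = -2  [B.depth - 22]
19. n0.tag = 12  [f.ok + B.depth - 5]
20. n0.live = false  [B.depth > 20]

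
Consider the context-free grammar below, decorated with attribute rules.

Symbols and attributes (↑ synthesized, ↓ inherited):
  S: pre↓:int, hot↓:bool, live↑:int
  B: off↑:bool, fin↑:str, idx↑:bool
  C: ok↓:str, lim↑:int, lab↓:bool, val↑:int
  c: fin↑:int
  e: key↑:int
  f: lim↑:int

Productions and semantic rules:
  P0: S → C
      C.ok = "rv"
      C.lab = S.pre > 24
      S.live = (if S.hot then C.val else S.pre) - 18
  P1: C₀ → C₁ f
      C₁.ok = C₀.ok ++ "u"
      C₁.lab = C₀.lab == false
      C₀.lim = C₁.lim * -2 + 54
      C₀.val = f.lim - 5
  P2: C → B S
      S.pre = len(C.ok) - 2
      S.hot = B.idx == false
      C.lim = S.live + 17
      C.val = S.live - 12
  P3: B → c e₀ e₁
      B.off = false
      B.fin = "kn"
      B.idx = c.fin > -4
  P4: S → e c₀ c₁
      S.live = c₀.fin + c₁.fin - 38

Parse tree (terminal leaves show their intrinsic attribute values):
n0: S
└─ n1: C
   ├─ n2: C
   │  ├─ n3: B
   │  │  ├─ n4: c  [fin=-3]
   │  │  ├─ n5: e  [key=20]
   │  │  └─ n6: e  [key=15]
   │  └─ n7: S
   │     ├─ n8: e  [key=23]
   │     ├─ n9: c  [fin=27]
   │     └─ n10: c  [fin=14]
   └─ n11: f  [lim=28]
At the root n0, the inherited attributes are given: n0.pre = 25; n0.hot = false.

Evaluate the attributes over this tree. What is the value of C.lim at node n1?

1. n0.pre = 25  [given at root]
2. n0.hot = false  [given at root]
3. n1.ok = "rv"  ["rv"]
4. n1.lab = true  [S.pre > 24]
5. n2.ok = "rvu"  [C₀.ok ++ "u"]
6. n2.lab = false  [C₀.lab == false]
7. n4.fin = -3  [terminal]
8. n5.key = 20  [terminal]
9. n6.key = 15  [terminal]
10. n3.off = false  [false]
11. n3.fin = "kn"  ["kn"]
12. n3.idx = true  [c.fin > -4]
13. n7.pre = 1  [len(C.ok) - 2]
14. n7.hot = false  [B.idx == false]
15. n8.key = 23  [terminal]
16. n9.fin = 27  [terminal]
17. n10.fin = 14  [terminal]
18. n7.live = 3  [c₀.fin + c₁.fin - 38]
19. n2.lim = 20  [S.live + 17]
20. n2.val = -9  [S.live - 12]
21. n11.lim = 28  [terminal]
22. n1.lim = 14  [C₁.lim * -2 + 54]
23. n1.val = 23  [f.lim - 5]
24. n0.live = 7  [(if S.hot then C.val else S.pre) - 18]

14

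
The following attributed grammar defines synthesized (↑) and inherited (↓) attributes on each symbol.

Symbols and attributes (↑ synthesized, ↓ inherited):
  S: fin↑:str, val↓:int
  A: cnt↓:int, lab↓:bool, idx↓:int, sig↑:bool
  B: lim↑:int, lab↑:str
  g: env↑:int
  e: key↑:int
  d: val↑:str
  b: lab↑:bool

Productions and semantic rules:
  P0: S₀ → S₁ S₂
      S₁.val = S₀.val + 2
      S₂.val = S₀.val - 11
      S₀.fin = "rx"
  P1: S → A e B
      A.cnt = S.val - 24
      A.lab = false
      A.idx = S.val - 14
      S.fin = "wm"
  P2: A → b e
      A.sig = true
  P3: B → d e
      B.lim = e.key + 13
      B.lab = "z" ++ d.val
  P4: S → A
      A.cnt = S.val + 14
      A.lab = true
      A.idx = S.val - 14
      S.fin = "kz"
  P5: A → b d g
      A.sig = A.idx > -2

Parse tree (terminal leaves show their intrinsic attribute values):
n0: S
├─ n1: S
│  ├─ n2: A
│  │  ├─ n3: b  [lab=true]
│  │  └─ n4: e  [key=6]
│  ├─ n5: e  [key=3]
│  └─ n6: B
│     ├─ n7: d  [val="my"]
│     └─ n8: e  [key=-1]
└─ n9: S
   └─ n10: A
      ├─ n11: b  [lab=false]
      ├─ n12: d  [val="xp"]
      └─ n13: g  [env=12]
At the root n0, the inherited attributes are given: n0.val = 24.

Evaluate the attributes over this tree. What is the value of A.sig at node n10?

true

1. n0.val = 24  [given at root]
2. n1.val = 26  [S₀.val + 2]
3. n2.cnt = 2  [S.val - 24]
4. n2.lab = false  [false]
5. n2.idx = 12  [S.val - 14]
6. n3.lab = true  [terminal]
7. n4.key = 6  [terminal]
8. n2.sig = true  [true]
9. n5.key = 3  [terminal]
10. n7.val = "my"  [terminal]
11. n8.key = -1  [terminal]
12. n6.lim = 12  [e.key + 13]
13. n6.lab = "zmy"  ["z" ++ d.val]
14. n1.fin = "wm"  ["wm"]
15. n9.val = 13  [S₀.val - 11]
16. n10.cnt = 27  [S.val + 14]
17. n10.lab = true  [true]
18. n10.idx = -1  [S.val - 14]
19. n11.lab = false  [terminal]
20. n12.val = "xp"  [terminal]
21. n13.env = 12  [terminal]
22. n10.sig = true  [A.idx > -2]
23. n9.fin = "kz"  ["kz"]
24. n0.fin = "rx"  ["rx"]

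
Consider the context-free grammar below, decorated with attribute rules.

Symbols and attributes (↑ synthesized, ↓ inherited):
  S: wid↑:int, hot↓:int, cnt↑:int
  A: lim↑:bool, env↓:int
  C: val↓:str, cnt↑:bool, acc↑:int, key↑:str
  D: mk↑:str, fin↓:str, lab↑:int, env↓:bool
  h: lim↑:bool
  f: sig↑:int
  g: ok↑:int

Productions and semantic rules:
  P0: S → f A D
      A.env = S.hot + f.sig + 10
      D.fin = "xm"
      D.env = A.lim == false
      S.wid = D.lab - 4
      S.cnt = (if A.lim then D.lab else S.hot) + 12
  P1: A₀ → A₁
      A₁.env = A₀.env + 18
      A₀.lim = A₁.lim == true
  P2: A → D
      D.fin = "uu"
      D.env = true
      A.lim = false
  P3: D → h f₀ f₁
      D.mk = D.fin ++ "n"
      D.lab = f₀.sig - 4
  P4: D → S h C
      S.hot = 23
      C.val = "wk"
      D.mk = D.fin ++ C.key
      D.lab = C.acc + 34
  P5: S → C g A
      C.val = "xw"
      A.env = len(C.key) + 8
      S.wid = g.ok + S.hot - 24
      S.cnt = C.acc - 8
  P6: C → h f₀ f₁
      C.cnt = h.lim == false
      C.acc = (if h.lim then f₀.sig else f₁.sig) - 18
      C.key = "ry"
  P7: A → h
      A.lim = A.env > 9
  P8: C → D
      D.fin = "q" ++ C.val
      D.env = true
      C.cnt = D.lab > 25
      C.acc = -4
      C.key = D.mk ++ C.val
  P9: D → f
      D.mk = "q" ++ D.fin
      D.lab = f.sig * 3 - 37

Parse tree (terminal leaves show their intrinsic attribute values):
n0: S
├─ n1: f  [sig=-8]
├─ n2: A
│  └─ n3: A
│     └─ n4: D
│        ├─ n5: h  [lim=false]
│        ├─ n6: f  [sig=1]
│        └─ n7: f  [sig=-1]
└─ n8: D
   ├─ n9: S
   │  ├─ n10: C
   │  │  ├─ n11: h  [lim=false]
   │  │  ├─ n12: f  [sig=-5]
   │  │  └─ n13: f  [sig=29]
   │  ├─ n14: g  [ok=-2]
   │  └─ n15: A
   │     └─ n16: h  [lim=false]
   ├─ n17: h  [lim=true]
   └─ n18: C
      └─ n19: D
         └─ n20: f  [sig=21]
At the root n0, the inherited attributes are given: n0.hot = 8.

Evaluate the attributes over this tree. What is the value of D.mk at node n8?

"xmqqwkwk"

1. n0.hot = 8  [given at root]
2. n1.sig = -8  [terminal]
3. n2.env = 10  [S.hot + f.sig + 10]
4. n3.env = 28  [A₀.env + 18]
5. n4.fin = "uu"  ["uu"]
6. n4.env = true  [true]
7. n5.lim = false  [terminal]
8. n6.sig = 1  [terminal]
9. n7.sig = -1  [terminal]
10. n4.mk = "uun"  [D.fin ++ "n"]
11. n4.lab = -3  [f₀.sig - 4]
12. n3.lim = false  [false]
13. n2.lim = false  [A₁.lim == true]
14. n8.fin = "xm"  ["xm"]
15. n8.env = true  [A.lim == false]
16. n9.hot = 23  [23]
17. n10.val = "xw"  ["xw"]
18. n11.lim = false  [terminal]
19. n12.sig = -5  [terminal]
20. n13.sig = 29  [terminal]
21. n10.cnt = true  [h.lim == false]
22. n10.acc = 11  [(if h.lim then f₀.sig else f₁.sig) - 18]
23. n10.key = "ry"  ["ry"]
24. n14.ok = -2  [terminal]
25. n15.env = 10  [len(C.key) + 8]
26. n16.lim = false  [terminal]
27. n15.lim = true  [A.env > 9]
28. n9.wid = -3  [g.ok + S.hot - 24]
29. n9.cnt = 3  [C.acc - 8]
30. n17.lim = true  [terminal]
31. n18.val = "wk"  ["wk"]
32. n19.fin = "qwk"  ["q" ++ C.val]
33. n19.env = true  [true]
34. n20.sig = 21  [terminal]
35. n19.mk = "qqwk"  ["q" ++ D.fin]
36. n19.lab = 26  [f.sig * 3 - 37]
37. n18.cnt = true  [D.lab > 25]
38. n18.acc = -4  [-4]
39. n18.key = "qqwkwk"  [D.mk ++ C.val]
40. n8.mk = "xmqqwkwk"  [D.fin ++ C.key]
41. n8.lab = 30  [C.acc + 34]
42. n0.wid = 26  [D.lab - 4]
43. n0.cnt = 20  [(if A.lim then D.lab else S.hot) + 12]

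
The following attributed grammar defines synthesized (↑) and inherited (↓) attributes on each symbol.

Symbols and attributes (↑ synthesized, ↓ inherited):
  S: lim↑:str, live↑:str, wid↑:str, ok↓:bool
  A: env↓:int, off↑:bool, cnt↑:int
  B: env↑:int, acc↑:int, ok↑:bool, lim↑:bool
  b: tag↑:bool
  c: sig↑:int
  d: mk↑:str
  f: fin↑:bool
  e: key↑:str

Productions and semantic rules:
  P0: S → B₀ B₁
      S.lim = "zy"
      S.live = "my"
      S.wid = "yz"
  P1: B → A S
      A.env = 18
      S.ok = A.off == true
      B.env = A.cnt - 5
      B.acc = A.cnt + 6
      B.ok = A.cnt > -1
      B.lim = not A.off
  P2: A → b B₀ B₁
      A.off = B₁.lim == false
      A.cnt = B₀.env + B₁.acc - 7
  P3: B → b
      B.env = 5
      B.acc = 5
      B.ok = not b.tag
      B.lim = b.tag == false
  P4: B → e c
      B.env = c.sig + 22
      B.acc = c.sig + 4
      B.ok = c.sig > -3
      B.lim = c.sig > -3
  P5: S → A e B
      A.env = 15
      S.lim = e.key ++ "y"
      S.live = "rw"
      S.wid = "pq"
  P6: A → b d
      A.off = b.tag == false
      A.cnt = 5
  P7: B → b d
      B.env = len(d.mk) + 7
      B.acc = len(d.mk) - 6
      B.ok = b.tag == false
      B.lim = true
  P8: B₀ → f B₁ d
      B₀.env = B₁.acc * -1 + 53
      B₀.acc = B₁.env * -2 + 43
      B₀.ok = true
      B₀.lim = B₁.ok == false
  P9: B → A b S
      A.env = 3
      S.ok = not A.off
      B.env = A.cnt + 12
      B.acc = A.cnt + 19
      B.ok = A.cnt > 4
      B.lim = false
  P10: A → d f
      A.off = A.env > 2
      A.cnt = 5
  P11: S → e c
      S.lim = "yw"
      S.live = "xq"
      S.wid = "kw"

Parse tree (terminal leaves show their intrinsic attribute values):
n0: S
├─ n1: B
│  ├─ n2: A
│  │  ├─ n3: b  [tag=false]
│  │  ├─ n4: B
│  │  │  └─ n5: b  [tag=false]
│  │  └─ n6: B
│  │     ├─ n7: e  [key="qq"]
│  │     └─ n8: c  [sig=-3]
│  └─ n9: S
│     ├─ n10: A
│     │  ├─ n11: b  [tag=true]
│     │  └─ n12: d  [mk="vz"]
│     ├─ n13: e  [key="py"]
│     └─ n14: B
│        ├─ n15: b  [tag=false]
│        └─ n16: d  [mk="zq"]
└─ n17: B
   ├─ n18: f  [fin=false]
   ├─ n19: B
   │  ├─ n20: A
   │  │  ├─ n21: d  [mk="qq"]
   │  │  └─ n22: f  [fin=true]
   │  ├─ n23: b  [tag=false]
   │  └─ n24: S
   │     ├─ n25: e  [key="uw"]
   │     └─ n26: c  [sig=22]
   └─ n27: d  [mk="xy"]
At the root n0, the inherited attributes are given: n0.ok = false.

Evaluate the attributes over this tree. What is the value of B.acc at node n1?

5

1. n0.ok = false  [given at root]
2. n2.env = 18  [18]
3. n3.tag = false  [terminal]
4. n5.tag = false  [terminal]
5. n4.env = 5  [5]
6. n4.acc = 5  [5]
7. n4.ok = true  [not b.tag]
8. n4.lim = true  [b.tag == false]
9. n7.key = "qq"  [terminal]
10. n8.sig = -3  [terminal]
11. n6.env = 19  [c.sig + 22]
12. n6.acc = 1  [c.sig + 4]
13. n6.ok = false  [c.sig > -3]
14. n6.lim = false  [c.sig > -3]
15. n2.off = true  [B₁.lim == false]
16. n2.cnt = -1  [B₀.env + B₁.acc - 7]
17. n9.ok = true  [A.off == true]
18. n10.env = 15  [15]
19. n11.tag = true  [terminal]
20. n12.mk = "vz"  [terminal]
21. n10.off = false  [b.tag == false]
22. n10.cnt = 5  [5]
23. n13.key = "py"  [terminal]
24. n15.tag = false  [terminal]
25. n16.mk = "zq"  [terminal]
26. n14.env = 9  [len(d.mk) + 7]
27. n14.acc = -4  [len(d.mk) - 6]
28. n14.ok = true  [b.tag == false]
29. n14.lim = true  [true]
30. n9.lim = "pyy"  [e.key ++ "y"]
31. n9.live = "rw"  ["rw"]
32. n9.wid = "pq"  ["pq"]
33. n1.env = -6  [A.cnt - 5]
34. n1.acc = 5  [A.cnt + 6]
35. n1.ok = false  [A.cnt > -1]
36. n1.lim = false  [not A.off]
37. n18.fin = false  [terminal]
38. n20.env = 3  [3]
39. n21.mk = "qq"  [terminal]
40. n22.fin = true  [terminal]
41. n20.off = true  [A.env > 2]
42. n20.cnt = 5  [5]
43. n23.tag = false  [terminal]
44. n24.ok = false  [not A.off]
45. n25.key = "uw"  [terminal]
46. n26.sig = 22  [terminal]
47. n24.lim = "yw"  ["yw"]
48. n24.live = "xq"  ["xq"]
49. n24.wid = "kw"  ["kw"]
50. n19.env = 17  [A.cnt + 12]
51. n19.acc = 24  [A.cnt + 19]
52. n19.ok = true  [A.cnt > 4]
53. n19.lim = false  [false]
54. n27.mk = "xy"  [terminal]
55. n17.env = 29  [B₁.acc * -1 + 53]
56. n17.acc = 9  [B₁.env * -2 + 43]
57. n17.ok = true  [true]
58. n17.lim = false  [B₁.ok == false]
59. n0.lim = "zy"  ["zy"]
60. n0.live = "my"  ["my"]
61. n0.wid = "yz"  ["yz"]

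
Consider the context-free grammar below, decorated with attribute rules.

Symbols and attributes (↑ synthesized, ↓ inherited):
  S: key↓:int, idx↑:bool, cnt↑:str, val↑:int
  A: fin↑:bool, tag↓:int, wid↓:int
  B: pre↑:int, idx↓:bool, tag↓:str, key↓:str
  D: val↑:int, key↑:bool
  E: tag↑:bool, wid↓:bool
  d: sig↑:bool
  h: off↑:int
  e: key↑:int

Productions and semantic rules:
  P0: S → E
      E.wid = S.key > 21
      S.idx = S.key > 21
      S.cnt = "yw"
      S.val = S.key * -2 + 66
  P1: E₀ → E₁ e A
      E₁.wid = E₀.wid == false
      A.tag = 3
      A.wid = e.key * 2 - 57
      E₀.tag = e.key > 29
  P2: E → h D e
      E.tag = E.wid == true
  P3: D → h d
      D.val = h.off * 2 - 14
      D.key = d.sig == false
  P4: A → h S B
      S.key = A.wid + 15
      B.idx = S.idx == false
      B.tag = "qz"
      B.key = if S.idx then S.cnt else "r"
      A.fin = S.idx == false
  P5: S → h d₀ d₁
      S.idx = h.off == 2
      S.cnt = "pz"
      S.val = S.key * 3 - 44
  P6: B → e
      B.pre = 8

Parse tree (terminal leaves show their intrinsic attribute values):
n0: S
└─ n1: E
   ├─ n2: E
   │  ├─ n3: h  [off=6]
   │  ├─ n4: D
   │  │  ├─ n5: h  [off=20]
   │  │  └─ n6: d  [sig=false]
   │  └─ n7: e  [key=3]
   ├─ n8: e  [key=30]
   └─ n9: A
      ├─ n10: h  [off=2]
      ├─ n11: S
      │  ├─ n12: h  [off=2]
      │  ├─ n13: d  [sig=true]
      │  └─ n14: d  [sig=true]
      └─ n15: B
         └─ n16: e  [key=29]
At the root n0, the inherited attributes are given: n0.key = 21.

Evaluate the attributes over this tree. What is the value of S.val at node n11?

10

1. n0.key = 21  [given at root]
2. n1.wid = false  [S.key > 21]
3. n2.wid = true  [E₀.wid == false]
4. n3.off = 6  [terminal]
5. n5.off = 20  [terminal]
6. n6.sig = false  [terminal]
7. n4.val = 26  [h.off * 2 - 14]
8. n4.key = true  [d.sig == false]
9. n7.key = 3  [terminal]
10. n2.tag = true  [E.wid == true]
11. n8.key = 30  [terminal]
12. n9.tag = 3  [3]
13. n9.wid = 3  [e.key * 2 - 57]
14. n10.off = 2  [terminal]
15. n11.key = 18  [A.wid + 15]
16. n12.off = 2  [terminal]
17. n13.sig = true  [terminal]
18. n14.sig = true  [terminal]
19. n11.idx = true  [h.off == 2]
20. n11.cnt = "pz"  ["pz"]
21. n11.val = 10  [S.key * 3 - 44]
22. n15.idx = false  [S.idx == false]
23. n15.tag = "qz"  ["qz"]
24. n15.key = "pz"  [if S.idx then S.cnt else "r"]
25. n16.key = 29  [terminal]
26. n15.pre = 8  [8]
27. n9.fin = false  [S.idx == false]
28. n1.tag = true  [e.key > 29]
29. n0.idx = false  [S.key > 21]
30. n0.cnt = "yw"  ["yw"]
31. n0.val = 24  [S.key * -2 + 66]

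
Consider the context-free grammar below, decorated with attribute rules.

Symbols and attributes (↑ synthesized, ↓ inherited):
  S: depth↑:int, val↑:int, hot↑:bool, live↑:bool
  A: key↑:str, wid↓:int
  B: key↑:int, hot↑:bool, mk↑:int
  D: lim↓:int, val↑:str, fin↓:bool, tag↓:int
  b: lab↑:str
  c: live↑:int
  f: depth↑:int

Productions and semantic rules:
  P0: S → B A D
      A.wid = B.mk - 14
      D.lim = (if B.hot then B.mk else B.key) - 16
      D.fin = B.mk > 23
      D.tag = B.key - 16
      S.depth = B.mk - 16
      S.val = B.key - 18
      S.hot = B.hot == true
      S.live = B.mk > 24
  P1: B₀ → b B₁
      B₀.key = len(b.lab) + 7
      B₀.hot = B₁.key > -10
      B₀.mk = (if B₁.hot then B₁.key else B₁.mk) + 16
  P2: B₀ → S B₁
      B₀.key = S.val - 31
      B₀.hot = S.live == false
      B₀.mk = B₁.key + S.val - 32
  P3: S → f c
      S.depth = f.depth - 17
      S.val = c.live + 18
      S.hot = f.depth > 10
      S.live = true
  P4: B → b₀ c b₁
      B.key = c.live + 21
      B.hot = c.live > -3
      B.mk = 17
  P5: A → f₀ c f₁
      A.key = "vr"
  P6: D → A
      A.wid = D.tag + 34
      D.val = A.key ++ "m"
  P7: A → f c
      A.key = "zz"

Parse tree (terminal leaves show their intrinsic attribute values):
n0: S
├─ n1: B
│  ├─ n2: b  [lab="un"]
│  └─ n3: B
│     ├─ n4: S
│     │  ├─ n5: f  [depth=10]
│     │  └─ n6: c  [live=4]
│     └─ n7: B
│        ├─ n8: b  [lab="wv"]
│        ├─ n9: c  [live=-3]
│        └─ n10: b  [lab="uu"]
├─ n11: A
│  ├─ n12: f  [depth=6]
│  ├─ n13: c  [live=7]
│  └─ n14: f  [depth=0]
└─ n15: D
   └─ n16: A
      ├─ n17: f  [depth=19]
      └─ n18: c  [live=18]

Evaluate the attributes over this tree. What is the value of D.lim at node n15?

1. n2.lab = "un"  [terminal]
2. n5.depth = 10  [terminal]
3. n6.live = 4  [terminal]
4. n4.depth = -7  [f.depth - 17]
5. n4.val = 22  [c.live + 18]
6. n4.hot = false  [f.depth > 10]
7. n4.live = true  [true]
8. n8.lab = "wv"  [terminal]
9. n9.live = -3  [terminal]
10. n10.lab = "uu"  [terminal]
11. n7.key = 18  [c.live + 21]
12. n7.hot = false  [c.live > -3]
13. n7.mk = 17  [17]
14. n3.key = -9  [S.val - 31]
15. n3.hot = false  [S.live == false]
16. n3.mk = 8  [B₁.key + S.val - 32]
17. n1.key = 9  [len(b.lab) + 7]
18. n1.hot = true  [B₁.key > -10]
19. n1.mk = 24  [(if B₁.hot then B₁.key else B₁.mk) + 16]
20. n11.wid = 10  [B.mk - 14]
21. n12.depth = 6  [terminal]
22. n13.live = 7  [terminal]
23. n14.depth = 0  [terminal]
24. n11.key = "vr"  ["vr"]
25. n15.lim = 8  [(if B.hot then B.mk else B.key) - 16]
26. n15.fin = true  [B.mk > 23]
27. n15.tag = -7  [B.key - 16]
28. n16.wid = 27  [D.tag + 34]
29. n17.depth = 19  [terminal]
30. n18.live = 18  [terminal]
31. n16.key = "zz"  ["zz"]
32. n15.val = "zzm"  [A.key ++ "m"]
33. n0.depth = 8  [B.mk - 16]
34. n0.val = -9  [B.key - 18]
35. n0.hot = true  [B.hot == true]
36. n0.live = false  [B.mk > 24]

8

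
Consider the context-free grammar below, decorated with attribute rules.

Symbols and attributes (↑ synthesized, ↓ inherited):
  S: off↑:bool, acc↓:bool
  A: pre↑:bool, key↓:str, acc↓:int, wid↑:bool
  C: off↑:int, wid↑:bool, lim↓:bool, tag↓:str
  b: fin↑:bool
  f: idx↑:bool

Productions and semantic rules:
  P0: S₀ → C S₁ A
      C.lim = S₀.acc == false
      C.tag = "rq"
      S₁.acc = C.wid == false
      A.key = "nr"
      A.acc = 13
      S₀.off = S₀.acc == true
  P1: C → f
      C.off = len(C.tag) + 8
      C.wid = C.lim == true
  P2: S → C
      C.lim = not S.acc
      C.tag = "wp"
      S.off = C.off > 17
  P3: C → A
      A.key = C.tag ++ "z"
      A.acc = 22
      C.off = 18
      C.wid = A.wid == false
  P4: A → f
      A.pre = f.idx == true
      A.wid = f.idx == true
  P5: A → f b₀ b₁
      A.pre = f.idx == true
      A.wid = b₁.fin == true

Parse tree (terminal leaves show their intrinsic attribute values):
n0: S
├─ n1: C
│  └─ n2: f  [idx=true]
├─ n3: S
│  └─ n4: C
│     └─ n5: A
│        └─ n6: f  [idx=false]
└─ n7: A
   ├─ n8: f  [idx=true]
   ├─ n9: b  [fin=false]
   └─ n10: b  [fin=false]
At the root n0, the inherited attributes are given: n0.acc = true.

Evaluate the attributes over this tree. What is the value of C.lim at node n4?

false

1. n0.acc = true  [given at root]
2. n1.lim = false  [S₀.acc == false]
3. n1.tag = "rq"  ["rq"]
4. n2.idx = true  [terminal]
5. n1.off = 10  [len(C.tag) + 8]
6. n1.wid = false  [C.lim == true]
7. n3.acc = true  [C.wid == false]
8. n4.lim = false  [not S.acc]
9. n4.tag = "wp"  ["wp"]
10. n5.key = "wpz"  [C.tag ++ "z"]
11. n5.acc = 22  [22]
12. n6.idx = false  [terminal]
13. n5.pre = false  [f.idx == true]
14. n5.wid = false  [f.idx == true]
15. n4.off = 18  [18]
16. n4.wid = true  [A.wid == false]
17. n3.off = true  [C.off > 17]
18. n7.key = "nr"  ["nr"]
19. n7.acc = 13  [13]
20. n8.idx = true  [terminal]
21. n9.fin = false  [terminal]
22. n10.fin = false  [terminal]
23. n7.pre = true  [f.idx == true]
24. n7.wid = false  [b₁.fin == true]
25. n0.off = true  [S₀.acc == true]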